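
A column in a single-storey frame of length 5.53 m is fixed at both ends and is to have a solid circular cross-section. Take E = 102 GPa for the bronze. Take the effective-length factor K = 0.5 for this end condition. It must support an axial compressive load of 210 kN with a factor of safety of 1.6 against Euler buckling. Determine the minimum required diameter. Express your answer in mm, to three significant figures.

Required P_cr = n·P = 1.6 × 210 = 336.0 kN
L_e = K·L = 0.5 × 5.53 = 2.765 m
Required I = P_cr·L_e²/(π²E) = 3.360×10^5 × 2.765² / (π² × 1.02×10^11) = 2.552×10^-6 m⁴
I_req = 2.552×10^6 mm⁴
Solid circle: I = πd⁴/64  ⇒  d = (64I/π)^(1/4) = (64×2.552×10^6/π)^(1/4) = 84.9 mm

d ≈ 84.9 mm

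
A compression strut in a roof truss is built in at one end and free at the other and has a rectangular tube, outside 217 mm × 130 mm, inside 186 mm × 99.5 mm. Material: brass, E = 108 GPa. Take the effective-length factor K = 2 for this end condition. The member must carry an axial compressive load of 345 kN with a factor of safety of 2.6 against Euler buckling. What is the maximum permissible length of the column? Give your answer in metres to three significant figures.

L_max ≈ 2.70 m

Weak-axis I_min = (h_o·b_o³ − h_i·b_i³)/12 with b_o = 130, b_i = 99.50 mm (shorter outer/inner sides).
I_min = (217×130³ − 186.0×99.50³)/12 = 2.446×10^7 mm⁴
I = 2.446×10^-5 m⁴
Required critical load P_cr = n·P = 2.6 × 345 = 897.0 kN = 8.970×10^5 N
From P_cr = π²EI/(K·L)²:  L = (1/K)·√(π²EI/P_cr) = (1/2)·√(π²×1.08×10^11×2.446×10^-5/8.970×10^5)
L = 2.70 m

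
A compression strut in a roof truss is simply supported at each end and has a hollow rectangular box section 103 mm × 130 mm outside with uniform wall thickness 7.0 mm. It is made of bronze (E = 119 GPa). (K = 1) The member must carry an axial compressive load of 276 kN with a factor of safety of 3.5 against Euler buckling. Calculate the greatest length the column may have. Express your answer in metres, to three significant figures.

Inner dimensions: h_i = 130 − 2×7.0 = 116.0 mm, b_i = 103 − 2×7.0 = 89.00 mm
Weak-axis I_min = (h_o·b_o³ − h_i·b_i³)/12 with b_o = 103, b_i = 89.00 mm (shorter outer/inner sides).
I_min = (130×103³ − 116.0×89.00³)/12 = 5.023×10^6 mm⁴
I = 5.023×10^-6 m⁴
Required critical load P_cr = n·P = 3.5 × 276 = 966.0 kN = 9.660×10^5 N
From P_cr = π²EI/(K·L)²:  L = (1/K)·√(π²EI/P_cr) = (1/1)·√(π²×1.19×10^11×5.023×10^-6/9.660×10^5)
L = 2.47 m

L_max ≈ 2.47 m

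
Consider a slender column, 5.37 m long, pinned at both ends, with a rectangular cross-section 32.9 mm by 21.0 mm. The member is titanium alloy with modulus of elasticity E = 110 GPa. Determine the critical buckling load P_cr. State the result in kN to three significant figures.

Buckling occurs about the weak axis: I_min = h·b³/12 with b = 21.0 mm (the shorter side).
I_min = 32.9×21.0³/12 = 2.539×10^4 mm⁴
I = 2.539×10^4 mm⁴ = 2.539×10^-8 m⁴
Effective length L_e = K·L = 1 × 5.37 = 5.370 m
P_cr = π²EI / L_e² = π² × 110×10⁹ × 2.539×10^-8 / 5.370² = 955.9 N

P_cr ≈ 0.956 kN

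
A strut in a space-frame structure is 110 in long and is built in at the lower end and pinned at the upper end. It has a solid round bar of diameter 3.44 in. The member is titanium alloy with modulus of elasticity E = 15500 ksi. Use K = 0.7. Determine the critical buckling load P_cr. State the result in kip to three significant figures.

P_cr ≈ 177 kip

I = πd⁴/64 = π×3.44⁴/64 = 6.874 in⁴
Effective length L_e = K·L = 0.7 × 110 = 77.00 in
P_cr = π²EI / L_e² = π² × 15500×10³ × 6.874 / 77.00² = 1.774×10^5 lb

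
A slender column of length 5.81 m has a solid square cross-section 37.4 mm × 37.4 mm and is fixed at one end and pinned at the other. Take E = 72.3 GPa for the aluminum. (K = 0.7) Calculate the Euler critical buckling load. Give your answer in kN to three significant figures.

I = a⁴/12 = 37.4⁴/12 = 1.630×10^5 mm⁴
I = 1.630×10^5 mm⁴ = 1.630×10^-7 m⁴
Effective length L_e = K·L = 0.7 × 5.81 = 4.067 m
P_cr = π²EI / L_e² = π² × 72.3×10⁹ × 1.630×10^-7 / 4.067² = 7.034×10^3 N

P_cr ≈ 7.03 kN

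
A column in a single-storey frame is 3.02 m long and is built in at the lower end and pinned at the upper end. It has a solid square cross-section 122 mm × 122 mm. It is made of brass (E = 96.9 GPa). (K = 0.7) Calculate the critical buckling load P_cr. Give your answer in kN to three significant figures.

P_cr ≈ 3950 kN

I = a⁴/12 = 122⁴/12 = 1.846×10^7 mm⁴
I = 1.846×10^7 mm⁴ = 1.846×10^-5 m⁴
Effective length L_e = K·L = 0.7 × 3.02 = 2.114 m
P_cr = π²EI / L_e² = π² × 96.9×10⁹ × 1.846×10^-5 / 2.114² = 3.951×10^6 N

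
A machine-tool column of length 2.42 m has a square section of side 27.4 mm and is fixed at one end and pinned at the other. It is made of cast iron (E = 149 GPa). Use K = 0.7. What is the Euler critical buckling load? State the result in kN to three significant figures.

I = a⁴/12 = 27.4⁴/12 = 4.697×10^4 mm⁴
I = 4.697×10^4 mm⁴ = 4.697×10^-8 m⁴
Effective length L_e = K·L = 0.7 × 2.42 = 1.694 m
P_cr = π²EI / L_e² = π² × 149×10⁹ × 4.697×10^-8 / 1.694² = 2.407×10^4 N

P_cr ≈ 24.1 kN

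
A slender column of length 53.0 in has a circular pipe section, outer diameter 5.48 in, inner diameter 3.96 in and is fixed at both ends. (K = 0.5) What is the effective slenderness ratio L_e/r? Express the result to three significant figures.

d_o = 5.48 in, d_i = 3.96 in
I = π(d_o⁴ − d_i⁴)/64 = π(5.48⁴ − 3.960⁴)/64 = 32.20 in⁴
A = 11.27 in²;  r_min = √(I/A) = √(32.20/11.27) = 1.690 in
L_e = K·L = 0.5 × 53.0 = 26.50 in
λ = L_e / r_min = 26.500 / 1.690 = 15.7

λ ≈ 15.7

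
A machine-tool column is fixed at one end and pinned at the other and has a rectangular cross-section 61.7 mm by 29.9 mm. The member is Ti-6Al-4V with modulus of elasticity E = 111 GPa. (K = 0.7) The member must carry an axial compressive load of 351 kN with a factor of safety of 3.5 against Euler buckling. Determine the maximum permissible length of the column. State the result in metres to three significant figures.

L_max ≈ 0.500 m

Buckling occurs about the weak axis: I_min = h·b³/12 with b = 29.9 mm (the shorter side).
I_min = 61.7×29.9³/12 = 1.374×10^5 mm⁴
I = 1.374×10^-7 m⁴
Required critical load P_cr = n·P = 3.5 × 351 = 1228 kN = 1.228×10^6 N
From P_cr = π²EI/(K·L)²:  L = (1/K)·√(π²EI/P_cr) = (1/0.7)·√(π²×1.11×10^11×1.374×10^-7/1.228×10^6)
L = 0.500 m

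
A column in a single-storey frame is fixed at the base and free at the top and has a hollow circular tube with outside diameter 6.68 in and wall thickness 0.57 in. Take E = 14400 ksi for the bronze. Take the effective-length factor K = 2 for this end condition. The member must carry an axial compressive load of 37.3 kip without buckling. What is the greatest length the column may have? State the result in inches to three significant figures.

Inner diameter d_i = 6.68 − 2×0.57 = 5.540 in
I = π(d_o⁴ − d_i⁴)/64 = π(6.68⁴ − 5.540⁴)/64 = 51.50 in⁴
At the buckling limit P_cr = P = 3.730×10^4 lb
From P_cr = π²EI/(K·L)²:  L = (1/K)·√(π²EI/P_cr) = (1/2)·√(π²×1.44×10^7×51.50/3.730×10^4)
L = 221 in

L_max ≈ 221 in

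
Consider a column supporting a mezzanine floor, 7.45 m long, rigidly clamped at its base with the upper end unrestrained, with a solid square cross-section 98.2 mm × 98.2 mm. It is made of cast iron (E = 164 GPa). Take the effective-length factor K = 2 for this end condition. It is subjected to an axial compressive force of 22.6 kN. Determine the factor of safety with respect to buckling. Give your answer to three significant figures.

n ≈ 2.50

I = a⁴/12 = 98.2⁴/12 = 7.749×10^6 mm⁴
I = 7.749×10^6 mm⁴ = 7.749×10^-6 m⁴
Effective length L_e = K·L = 2 × 7.45 = 14.90 m
P_cr = π²EI / L_e² = π² × 164×10⁹ × 7.749×10^-6 / 14.90² = 5.650×10^4 N
Factor of safety n = P_cr / P = 56.498 / 22.6 = 2.50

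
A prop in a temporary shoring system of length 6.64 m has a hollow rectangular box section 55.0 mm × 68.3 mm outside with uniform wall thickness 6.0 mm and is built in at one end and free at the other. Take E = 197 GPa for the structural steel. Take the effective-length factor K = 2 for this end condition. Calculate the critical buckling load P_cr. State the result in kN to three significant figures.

Inner dimensions: h_i = 68.3 − 2×6.0 = 56.30 mm, b_i = 55.0 − 2×6.0 = 43.00 mm
Weak-axis I_min = (h_o·b_o³ − h_i·b_i³)/12 with b_o = 55.0, b_i = 43.00 mm (shorter outer/inner sides).
I_min = (68.3×55.0³ − 56.30×43.00³)/12 = 5.739×10^5 mm⁴
I = 5.739×10^5 mm⁴ = 5.739×10^-7 m⁴
Effective length L_e = K·L = 2 × 6.64 = 13.28 m
P_cr = π²EI / L_e² = π² × 197×10⁹ × 5.739×10^-7 / 13.28² = 6.327×10^3 N

P_cr ≈ 6.33 kN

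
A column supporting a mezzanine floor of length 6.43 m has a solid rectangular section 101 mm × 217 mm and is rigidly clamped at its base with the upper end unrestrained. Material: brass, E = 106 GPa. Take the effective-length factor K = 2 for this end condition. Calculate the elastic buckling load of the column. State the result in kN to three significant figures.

P_cr ≈ 118 kN

Buckling occurs about the weak axis: I_min = h·b³/12 with b = 101 mm (the shorter side).
I_min = 217×101³/12 = 1.863×10^7 mm⁴
I = 1.863×10^7 mm⁴ = 1.863×10^-5 m⁴
Effective length L_e = K·L = 2 × 6.43 = 12.86 m
P_cr = π²EI / L_e² = π² × 106×10⁹ × 1.863×10^-5 / 12.86² = 1.179×10^5 N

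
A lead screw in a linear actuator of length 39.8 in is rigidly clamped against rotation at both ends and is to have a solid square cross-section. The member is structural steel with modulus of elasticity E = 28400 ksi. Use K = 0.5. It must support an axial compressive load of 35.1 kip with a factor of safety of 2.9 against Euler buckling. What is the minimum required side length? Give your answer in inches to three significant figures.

Required P_cr = n·P = 2.9 × 35.1 = 101.8 kip
L_e = K·L = 0.5 × 39.8 = 19.90 in
Required I = P_cr·L_e²/(π²E) = 1.018×10^5 × 19.90² / (π² × 2.84×10^7) = 0.1438 in⁴
Solid square: I = a⁴/12  ⇒  a = (12I)^(1/4) = (12×0.1438)^(1/4) = 1.15 in

a ≈ 1.15 in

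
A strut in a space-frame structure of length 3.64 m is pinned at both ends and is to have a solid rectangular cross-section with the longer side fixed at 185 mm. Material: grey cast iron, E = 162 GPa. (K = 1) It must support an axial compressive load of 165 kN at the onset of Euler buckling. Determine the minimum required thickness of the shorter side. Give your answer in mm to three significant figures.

L_e = K·L = 1 × 3.64 = 3.640 m
Required I = P_cr·L_e²/(π²E) = 1.650×10^5 × 3.640² / (π² × 1.62×10^11) = 1.367×10^-6 m⁴
I_req = 1.367×10^6 mm⁴
Rectangle, weak axis: I_min = h·b³/12 with h = 185 mm fixed  ⇒  b = (12I/h)^(1/3) = 44.6 mm

b ≈ 44.6 mm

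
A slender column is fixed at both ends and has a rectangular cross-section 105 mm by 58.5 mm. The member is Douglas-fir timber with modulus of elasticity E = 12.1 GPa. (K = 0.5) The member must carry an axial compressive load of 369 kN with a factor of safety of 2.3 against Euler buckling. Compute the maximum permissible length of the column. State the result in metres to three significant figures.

L_max ≈ 0.993 m

Buckling occurs about the weak axis: I_min = h·b³/12 with b = 58.5 mm (the shorter side).
I_min = 105×58.5³/12 = 1.752×10^6 mm⁴
I = 1.752×10^-6 m⁴
Required critical load P_cr = n·P = 2.3 × 369 = 848.7 kN = 8.487×10^5 N
From P_cr = π²EI/(K·L)²:  L = (1/K)·√(π²EI/P_cr) = (1/0.5)·√(π²×1.21×10^10×1.752×10^-6/8.487×10^5)
L = 0.993 m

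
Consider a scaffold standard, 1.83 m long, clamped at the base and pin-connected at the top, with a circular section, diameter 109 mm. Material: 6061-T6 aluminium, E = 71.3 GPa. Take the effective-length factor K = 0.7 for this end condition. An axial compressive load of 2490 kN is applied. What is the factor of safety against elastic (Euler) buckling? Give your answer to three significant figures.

I = πd⁴/64 = π×109⁴/64 = 6.929×10^6 mm⁴
I = 6.929×10^6 mm⁴ = 6.929×10^-6 m⁴
Effective length L_e = K·L = 0.7 × 1.83 = 1.281 m
P_cr = π²EI / L_e² = π² × 71.3×10⁹ × 6.929×10^-6 / 1.281² = 2.971×10^6 N
Factor of safety n = P_cr / P = 2971.4 / 2490 = 1.19

n ≈ 1.19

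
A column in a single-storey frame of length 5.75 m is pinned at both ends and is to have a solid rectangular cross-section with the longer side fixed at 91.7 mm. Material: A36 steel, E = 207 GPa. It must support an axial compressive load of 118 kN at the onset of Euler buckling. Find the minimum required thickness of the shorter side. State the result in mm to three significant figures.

b ≈ 63.0 mm

L_e = K·L = 1 × 5.75 = 5.750 m
Required I = P_cr·L_e²/(π²E) = 1.180×10^5 × 5.750² / (π² × 2.07×10^11) = 1.910×10^-6 m⁴
I_req = 1.910×10^6 mm⁴
Rectangle, weak axis: I_min = h·b³/12 with h = 91.7 mm fixed  ⇒  b = (12I/h)^(1/3) = 63.0 mm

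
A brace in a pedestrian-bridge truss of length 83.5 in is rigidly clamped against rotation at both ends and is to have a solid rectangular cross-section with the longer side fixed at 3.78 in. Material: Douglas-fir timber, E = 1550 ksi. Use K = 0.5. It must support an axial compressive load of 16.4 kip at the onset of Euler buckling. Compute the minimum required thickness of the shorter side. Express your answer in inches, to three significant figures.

L_e = K·L = 0.5 × 83.5 = 41.75 in
Required I = P_cr·L_e²/(π²E) = 1.640×10^4 × 41.75² / (π² × 1.55×10^6) = 1.869 in⁴
Rectangle, weak axis: I_min = h·b³/12 with h = 3.78 in fixed  ⇒  b = (12I/h)^(1/3) = 1.81 in

b ≈ 1.81 in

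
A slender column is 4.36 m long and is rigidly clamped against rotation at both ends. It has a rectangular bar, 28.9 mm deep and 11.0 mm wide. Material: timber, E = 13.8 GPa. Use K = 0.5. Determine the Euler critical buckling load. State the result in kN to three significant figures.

P_cr ≈ 0.0919 kN

Buckling occurs about the weak axis: I_min = h·b³/12 with b = 11.0 mm (the shorter side).
I_min = 28.9×11.0³/12 = 3.205×10^3 mm⁴
I = 3.205×10^3 mm⁴ = 3.205×10^-9 m⁴
Effective length L_e = K·L = 0.5 × 4.36 = 2.180 m
P_cr = π²EI / L_e² = π² × 13.8×10⁹ × 3.205×10^-9 / 2.180² = 91.87 N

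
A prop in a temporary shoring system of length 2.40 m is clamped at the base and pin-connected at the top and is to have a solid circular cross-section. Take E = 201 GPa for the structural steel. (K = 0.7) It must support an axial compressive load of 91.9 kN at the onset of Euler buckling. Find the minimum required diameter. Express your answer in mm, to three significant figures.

L_e = K·L = 0.7 × 2.40 = 1.680 m
Required I = P_cr·L_e²/(π²E) = 9.190×10^4 × 1.680² / (π² × 2.01×10^11) = 1.307×10^-7 m⁴
I_req = 1.307×10^5 mm⁴
Solid circle: I = πd⁴/64  ⇒  d = (64I/π)^(1/4) = (64×1.307×10^5/π)^(1/4) = 40.4 mm

d ≈ 40.4 mm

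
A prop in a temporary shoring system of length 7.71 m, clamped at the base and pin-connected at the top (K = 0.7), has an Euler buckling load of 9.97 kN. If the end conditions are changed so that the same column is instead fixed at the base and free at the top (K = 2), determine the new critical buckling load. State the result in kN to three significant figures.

P_cr ∝ 1/K², so P_cr,new = P_cr,old × (K_old/K_new)² = 9.97 × (0.7/2)²
= 9.97 × 0.1225 = 1.22 kN

P_cr ≈ 1.22 kN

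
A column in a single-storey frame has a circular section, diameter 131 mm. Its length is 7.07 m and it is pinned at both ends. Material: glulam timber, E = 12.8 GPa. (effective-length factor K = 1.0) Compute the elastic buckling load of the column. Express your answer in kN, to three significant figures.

I = πd⁴/64 = π×131⁴/64 = 1.446×10^7 mm⁴
I = 1.446×10^7 mm⁴ = 1.446×10^-5 m⁴
Effective length L_e = K·L = 1 × 7.07 = 7.070 m
P_cr = π²EI / L_e² = π² × 12.8×10⁹ × 1.446×10^-5 / 7.070² = 3.654×10^4 N

P_cr ≈ 36.5 kN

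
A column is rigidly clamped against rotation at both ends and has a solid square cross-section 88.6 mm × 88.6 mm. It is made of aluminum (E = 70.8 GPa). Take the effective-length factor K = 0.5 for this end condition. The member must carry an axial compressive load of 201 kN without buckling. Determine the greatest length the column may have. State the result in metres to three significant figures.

L_max ≈ 8.45 m

I = a⁴/12 = 88.6⁴/12 = 5.135×10^6 mm⁴
I = 5.135×10^-6 m⁴
At the buckling limit P_cr = P = 2.010×10^5 N
From P_cr = π²EI/(K·L)²:  L = (1/K)·√(π²EI/P_cr) = (1/0.5)·√(π²×7.08×10^10×5.135×10^-6/2.010×10^5)
L = 8.45 m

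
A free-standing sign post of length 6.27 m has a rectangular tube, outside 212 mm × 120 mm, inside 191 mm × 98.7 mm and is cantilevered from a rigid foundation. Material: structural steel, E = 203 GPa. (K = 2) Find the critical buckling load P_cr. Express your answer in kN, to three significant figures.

P_cr ≈ 194 kN

Weak-axis I_min = (h_o·b_o³ − h_i·b_i³)/12 with b_o = 120, b_i = 98.70 mm (shorter outer/inner sides).
I_min = (212×120³ − 191.0×98.70³)/12 = 1.522×10^7 mm⁴
I = 1.522×10^7 mm⁴ = 1.522×10^-5 m⁴
Effective length L_e = K·L = 2 × 6.27 = 12.54 m
P_cr = π²EI / L_e² = π² × 203×10⁹ × 1.522×10^-5 / 12.54² = 1.940×10^5 N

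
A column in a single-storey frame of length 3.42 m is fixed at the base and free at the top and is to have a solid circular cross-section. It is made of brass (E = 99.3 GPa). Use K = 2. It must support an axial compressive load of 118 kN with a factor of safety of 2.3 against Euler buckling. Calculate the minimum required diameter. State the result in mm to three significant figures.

d ≈ 127 mm

Required P_cr = n·P = 2.3 × 118 = 271.4 kN
L_e = K·L = 2 × 3.42 = 6.840 m
Required I = P_cr·L_e²/(π²E) = 2.714×10^5 × 6.840² / (π² × 9.93×10^10) = 1.296×10^-5 m⁴
I_req = 1.296×10^7 mm⁴
Solid circle: I = πd⁴/64  ⇒  d = (64I/π)^(1/4) = (64×1.296×10^7/π)^(1/4) = 127 mm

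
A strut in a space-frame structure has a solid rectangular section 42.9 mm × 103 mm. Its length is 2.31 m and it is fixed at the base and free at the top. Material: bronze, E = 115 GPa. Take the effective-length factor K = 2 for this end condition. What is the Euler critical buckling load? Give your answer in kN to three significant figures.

P_cr ≈ 36.0 kN

Buckling occurs about the weak axis: I_min = h·b³/12 with b = 42.9 mm (the shorter side).
I_min = 103×42.9³/12 = 6.777×10^5 mm⁴
I = 6.777×10^5 mm⁴ = 6.777×10^-7 m⁴
Effective length L_e = K·L = 2 × 2.31 = 4.620 m
P_cr = π²EI / L_e² = π² × 115×10⁹ × 6.777×10^-7 / 4.620² = 3.604×10^4 N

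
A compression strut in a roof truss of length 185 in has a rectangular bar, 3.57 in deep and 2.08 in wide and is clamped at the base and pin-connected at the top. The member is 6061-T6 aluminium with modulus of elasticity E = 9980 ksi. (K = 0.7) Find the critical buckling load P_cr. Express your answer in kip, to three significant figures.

Buckling occurs about the weak axis: I_min = h·b³/12 with b = 2.08 in (the shorter side).
I_min = 3.57×2.08³/12 = 2.677 in⁴
Effective length L_e = K·L = 0.7 × 185 = 129.5 in
P_cr = π²EI / L_e² = π² × 9980×10³ × 2.677 / 129.5² = 1.572×10^4 lb

P_cr ≈ 15.7 kip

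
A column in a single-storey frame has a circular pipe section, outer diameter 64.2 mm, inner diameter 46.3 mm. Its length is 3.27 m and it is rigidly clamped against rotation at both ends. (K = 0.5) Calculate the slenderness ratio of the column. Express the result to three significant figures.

d_o = 64.2 mm, d_i = 46.3 mm
I = π(d_o⁴ − d_i⁴)/64 = π(64.2⁴ − 46.30⁴)/64 = 6.083×10^5 mm⁴
A = 1.553×10^3 mm²;  r_min = √(I/A) = √(6.083×10^5/1.553×10^3) = 19.79 mm
L_e = K·L = 0.5 × 3.27 m = 1.635 m = 1635.0 mm
λ = L_e / r_min = 1635.0 / 19.79 = 82.6

λ ≈ 82.6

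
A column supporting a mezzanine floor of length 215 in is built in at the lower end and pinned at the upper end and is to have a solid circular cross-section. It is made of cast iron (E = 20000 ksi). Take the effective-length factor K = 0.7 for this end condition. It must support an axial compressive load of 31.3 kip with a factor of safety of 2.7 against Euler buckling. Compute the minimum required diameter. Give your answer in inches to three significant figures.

Required P_cr = n·P = 2.7 × 31.3 = 84.51 kip
L_e = K·L = 0.7 × 215 = 150.5 in
Required I = P_cr·L_e²/(π²E) = 8.451×10^4 × 150.5² / (π² × 2.00×10^7) = 9.697 in⁴
Solid circle: I = πd⁴/64  ⇒  d = (64I/π)^(1/4) = (64×9.697/π)^(1/4) = 3.75 in

d ≈ 3.75 in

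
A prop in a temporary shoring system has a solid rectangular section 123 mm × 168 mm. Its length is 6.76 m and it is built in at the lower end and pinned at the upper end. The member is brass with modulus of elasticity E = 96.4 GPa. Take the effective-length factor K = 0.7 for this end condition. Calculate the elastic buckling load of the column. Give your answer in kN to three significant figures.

P_cr ≈ 1110 kN

Buckling occurs about the weak axis: I_min = h·b³/12 with b = 123 mm (the shorter side).
I_min = 168×123³/12 = 2.605×10^7 mm⁴
I = 2.605×10^7 mm⁴ = 2.605×10^-5 m⁴
Effective length L_e = K·L = 0.7 × 6.76 = 4.732 m
P_cr = π²EI / L_e² = π² × 96.4×10⁹ × 2.605×10^-5 / 4.732² = 1.107×10^6 N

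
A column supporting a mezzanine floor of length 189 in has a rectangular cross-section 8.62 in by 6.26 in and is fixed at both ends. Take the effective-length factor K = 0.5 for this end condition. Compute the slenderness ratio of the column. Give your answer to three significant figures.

λ ≈ 52.3

For a rectangle r_min = b/√12 = 6.26/√12 = 1.807 in
L_e = K·L = 0.5 × 189 = 94.50 in
λ = L_e / r_min = 94.500 / 1.807 = 52.3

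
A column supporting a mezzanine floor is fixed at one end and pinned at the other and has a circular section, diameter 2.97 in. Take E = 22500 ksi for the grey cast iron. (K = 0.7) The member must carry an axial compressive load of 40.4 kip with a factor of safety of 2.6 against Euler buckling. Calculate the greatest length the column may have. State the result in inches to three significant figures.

L_max ≈ 128 in

I = πd⁴/64 = π×2.97⁴/64 = 3.819 in⁴
Required critical load P_cr = n·P = 2.6 × 40.4 = 105.0 kip = 1.050×10^5 lb
From P_cr = π²EI/(K·L)²:  L = (1/K)·√(π²EI/P_cr) = (1/0.7)·√(π²×2.25×10^7×3.819/1.050×10^5)
L = 128 in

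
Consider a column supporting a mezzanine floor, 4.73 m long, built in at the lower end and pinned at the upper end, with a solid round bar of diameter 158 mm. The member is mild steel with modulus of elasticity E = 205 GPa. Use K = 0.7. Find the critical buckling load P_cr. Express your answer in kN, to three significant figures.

P_cr ≈ 5650 kN

I = πd⁴/64 = π×158⁴/64 = 3.059×10^7 mm⁴
I = 3.059×10^7 mm⁴ = 3.059×10^-5 m⁴
Effective length L_e = K·L = 0.7 × 4.73 = 3.311 m
P_cr = π²EI / L_e² = π² × 205×10⁹ × 3.059×10^-5 / 3.311² = 5.646×10^6 N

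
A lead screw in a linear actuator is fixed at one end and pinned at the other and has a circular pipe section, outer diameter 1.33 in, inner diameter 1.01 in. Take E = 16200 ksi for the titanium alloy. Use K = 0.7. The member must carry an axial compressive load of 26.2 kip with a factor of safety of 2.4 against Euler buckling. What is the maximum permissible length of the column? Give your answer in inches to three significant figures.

L_max ≈ 23.1 in

d_o = 1.33 in, d_i = 1.01 in
I = π(d_o⁴ − d_i⁴)/64 = π(1.33⁴ − 1.010⁴)/64 = 0.1025 in⁴
Required critical load P_cr = n·P = 2.4 × 26.2 = 62.88 kip = 6.288×10^4 lb
From P_cr = π²EI/(K·L)²:  L = (1/K)·√(π²EI/P_cr) = (1/0.7)·√(π²×1.62×10^7×0.1025/6.288×10^4)
L = 23.1 in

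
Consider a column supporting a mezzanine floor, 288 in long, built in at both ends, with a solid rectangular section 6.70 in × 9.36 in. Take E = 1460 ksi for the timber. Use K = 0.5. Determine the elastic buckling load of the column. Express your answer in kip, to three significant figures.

P_cr ≈ 163 kip

Buckling occurs about the weak axis: I_min = h·b³/12 with b = 6.70 in (the shorter side).
I_min = 9.36×6.70³/12 = 234.6 in⁴
Effective length L_e = K·L = 0.5 × 288 = 144.0 in
P_cr = π²EI / L_e² = π² × 1460×10³ × 234.6 / 144.0² = 1.630×10^5 lb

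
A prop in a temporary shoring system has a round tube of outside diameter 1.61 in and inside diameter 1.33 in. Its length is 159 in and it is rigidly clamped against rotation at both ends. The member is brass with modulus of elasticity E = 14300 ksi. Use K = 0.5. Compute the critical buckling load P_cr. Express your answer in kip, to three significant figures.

d_o = 1.61 in, d_i = 1.33 in
I = π(d_o⁴ − d_i⁴)/64 = π(1.61⁴ − 1.330⁴)/64 = 0.1762 in⁴
Effective length L_e = K·L = 0.5 × 159 = 79.50 in
P_cr = π²EI / L_e² = π² × 14300×10³ × 0.1762 / 79.50² = 3.935×10^3 lb

P_cr ≈ 3.94 kip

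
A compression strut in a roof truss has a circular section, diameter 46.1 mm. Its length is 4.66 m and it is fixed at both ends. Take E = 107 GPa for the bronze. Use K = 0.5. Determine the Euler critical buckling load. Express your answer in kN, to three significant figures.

P_cr ≈ 43.1 kN

I = πd⁴/64 = π×46.1⁴/64 = 2.217×10^5 mm⁴
I = 2.217×10^5 mm⁴ = 2.217×10^-7 m⁴
Effective length L_e = K·L = 0.5 × 4.66 = 2.330 m
P_cr = π²EI / L_e² = π² × 107×10⁹ × 2.217×10^-7 / 2.330² = 4.313×10^4 N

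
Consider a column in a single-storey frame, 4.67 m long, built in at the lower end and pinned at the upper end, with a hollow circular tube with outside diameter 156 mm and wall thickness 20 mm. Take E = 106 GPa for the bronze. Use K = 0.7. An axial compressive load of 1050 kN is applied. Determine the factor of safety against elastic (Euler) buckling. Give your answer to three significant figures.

Inner diameter d_i = 156 − 2×20 = 116.0 mm
I = π(d_o⁴ − d_i⁴)/64 = π(156⁴ − 116.0⁴)/64 = 2.018×10^7 mm⁴
I = 2.018×10^7 mm⁴ = 2.018×10^-5 m⁴
Effective length L_e = K·L = 0.7 × 4.67 = 3.269 m
P_cr = π²EI / L_e² = π² × 106×10⁹ × 2.018×10^-5 / 3.269² = 1.976×10^6 N
Factor of safety n = P_cr / P = 1975.9 / 1050 = 1.88

n ≈ 1.88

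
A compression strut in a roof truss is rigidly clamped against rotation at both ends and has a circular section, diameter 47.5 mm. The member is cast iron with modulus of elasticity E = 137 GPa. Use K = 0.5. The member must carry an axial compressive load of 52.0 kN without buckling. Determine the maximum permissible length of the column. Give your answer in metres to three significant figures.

I = πd⁴/64 = π×47.5⁴/64 = 2.499×10^5 mm⁴
I = 2.499×10^-7 m⁴
At the buckling limit P_cr = P = 5.200×10^4 N
From P_cr = π²EI/(K·L)²:  L = (1/K)·√(π²EI/P_cr) = (1/0.5)·√(π²×1.37×10^11×2.499×10^-7/5.200×10^4)
L = 5.10 m

L_max ≈ 5.10 m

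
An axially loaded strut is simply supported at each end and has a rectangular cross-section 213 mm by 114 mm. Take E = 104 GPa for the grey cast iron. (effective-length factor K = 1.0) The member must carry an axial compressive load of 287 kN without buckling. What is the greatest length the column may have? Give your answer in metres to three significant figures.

Buckling occurs about the weak axis: I_min = h·b³/12 with b = 114 mm (the shorter side).
I_min = 213×114³/12 = 2.630×10^7 mm⁴
I = 2.630×10^-5 m⁴
At the buckling limit P_cr = P = 2.870×10^5 N
From P_cr = π²EI/(K·L)²:  L = (1/K)·√(π²EI/P_cr) = (1/1)·√(π²×1.04×10^11×2.630×10^-5/2.870×10^5)
L = 9.70 m

L_max ≈ 9.70 m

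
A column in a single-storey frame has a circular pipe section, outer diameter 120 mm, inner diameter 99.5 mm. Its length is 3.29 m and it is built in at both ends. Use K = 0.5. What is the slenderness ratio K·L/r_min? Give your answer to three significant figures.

λ ≈ 42.2

d_o = 120 mm, d_i = 99.5 mm
I = π(d_o⁴ − d_i⁴)/64 = π(120⁴ − 99.50⁴)/64 = 5.367×10^6 mm⁴
A = 3.534×10^3 mm²;  r_min = √(I/A) = √(5.367×10^6/3.534×10^3) = 38.97 mm
L_e = K·L = 0.5 × 3.29 m = 1.645 m = 1645.0 mm
λ = L_e / r_min = 1645.0 / 38.97 = 42.2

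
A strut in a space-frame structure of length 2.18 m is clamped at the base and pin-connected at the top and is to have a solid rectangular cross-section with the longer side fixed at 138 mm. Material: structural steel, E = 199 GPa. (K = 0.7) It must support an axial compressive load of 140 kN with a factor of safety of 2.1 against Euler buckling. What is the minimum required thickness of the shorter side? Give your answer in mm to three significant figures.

Required P_cr = n·P = 2.1 × 140 = 294.0 kN
L_e = K·L = 0.7 × 2.18 = 1.526 m
Required I = P_cr·L_e²/(π²E) = 2.940×10^5 × 1.526² / (π² × 1.99×10^11) = 3.486×10^-7 m⁴
I_req = 3.486×10^5 mm⁴
Rectangle, weak axis: I_min = h·b³/12 with h = 138 mm fixed  ⇒  b = (12I/h)^(1/3) = 31.2 mm

b ≈ 31.2 mm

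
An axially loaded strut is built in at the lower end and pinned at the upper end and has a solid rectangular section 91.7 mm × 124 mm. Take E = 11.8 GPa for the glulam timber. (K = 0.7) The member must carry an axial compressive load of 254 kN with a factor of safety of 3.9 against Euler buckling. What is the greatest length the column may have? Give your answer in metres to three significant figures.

L_max ≈ 1.38 m

Buckling occurs about the weak axis: I_min = h·b³/12 with b = 91.7 mm (the shorter side).
I_min = 124×91.7³/12 = 7.968×10^6 mm⁴
I = 7.968×10^-6 m⁴
Required critical load P_cr = n·P = 3.9 × 254 = 990.6 kN = 9.906×10^5 N
From P_cr = π²EI/(K·L)²:  L = (1/K)·√(π²EI/P_cr) = (1/0.7)·√(π²×1.18×10^10×7.968×10^-6/9.906×10^5)
L = 1.38 m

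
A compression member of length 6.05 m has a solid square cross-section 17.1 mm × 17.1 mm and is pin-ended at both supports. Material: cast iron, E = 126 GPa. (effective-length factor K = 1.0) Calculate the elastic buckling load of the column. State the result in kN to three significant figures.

I = a⁴/12 = 17.1⁴/12 = 7.125×10^3 mm⁴
I = 7.125×10^3 mm⁴ = 7.125×10^-9 m⁴
Effective length L_e = K·L = 1 × 6.05 = 6.050 m
P_cr = π²EI / L_e² = π² × 126×10⁹ × 7.125×10^-9 / 6.050² = 242.1 N

P_cr ≈ 0.242 kN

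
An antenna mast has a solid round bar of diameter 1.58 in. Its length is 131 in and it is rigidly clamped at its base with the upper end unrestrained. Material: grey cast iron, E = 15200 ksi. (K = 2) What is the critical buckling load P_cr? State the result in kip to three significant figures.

P_cr ≈ 0.669 kip

I = πd⁴/64 = π×1.58⁴/64 = 0.3059 in⁴
Effective length L_e = K·L = 2 × 131 = 262.0 in
P_cr = π²EI / L_e² = π² × 15200×10³ × 0.3059 / 262.0² = 668.6 lb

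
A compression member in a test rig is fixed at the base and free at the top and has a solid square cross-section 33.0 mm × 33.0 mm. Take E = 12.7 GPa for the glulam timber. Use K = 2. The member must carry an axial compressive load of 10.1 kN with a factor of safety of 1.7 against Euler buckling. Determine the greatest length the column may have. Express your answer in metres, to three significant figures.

I = a⁴/12 = 33.0⁴/12 = 9.883×10^4 mm⁴
I = 9.883×10^-8 m⁴
Required critical load P_cr = n·P = 1.7 × 10.1 = 17.17 kN = 1.717×10^4 N
From P_cr = π²EI/(K·L)²:  L = (1/K)·√(π²EI/P_cr) = (1/2)·√(π²×1.27×10^10×9.883×10^-8/1.717×10^4)
L = 0.425 m

L_max ≈ 0.425 m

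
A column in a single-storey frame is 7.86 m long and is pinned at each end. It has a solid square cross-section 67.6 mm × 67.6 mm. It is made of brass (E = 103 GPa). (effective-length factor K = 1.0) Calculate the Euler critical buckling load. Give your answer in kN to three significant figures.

I = a⁴/12 = 67.6⁴/12 = 1.740×10^6 mm⁴
I = 1.740×10^6 mm⁴ = 1.740×10^-6 m⁴
Effective length L_e = K·L = 1 × 7.86 = 7.860 m
P_cr = π²EI / L_e² = π² × 103×10⁹ × 1.740×10^-6 / 7.860² = 2.864×10^4 N

P_cr ≈ 28.6 kN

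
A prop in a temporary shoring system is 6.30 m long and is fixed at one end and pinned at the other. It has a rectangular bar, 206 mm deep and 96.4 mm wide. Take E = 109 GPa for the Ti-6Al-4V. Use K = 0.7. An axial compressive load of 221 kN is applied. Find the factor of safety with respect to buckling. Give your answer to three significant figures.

Buckling occurs about the weak axis: I_min = h·b³/12 with b = 96.4 mm (the shorter side).
I_min = 206×96.4³/12 = 1.538×10^7 mm⁴
I = 1.538×10^7 mm⁴ = 1.538×10^-5 m⁴
Effective length L_e = K·L = 0.7 × 6.30 = 4.410 m
P_cr = π²EI / L_e² = π² × 109×10⁹ × 1.538×10^-5 / 4.410² = 8.507×10^5 N
Factor of safety n = P_cr / P = 850.68 / 221 = 3.85

n ≈ 3.85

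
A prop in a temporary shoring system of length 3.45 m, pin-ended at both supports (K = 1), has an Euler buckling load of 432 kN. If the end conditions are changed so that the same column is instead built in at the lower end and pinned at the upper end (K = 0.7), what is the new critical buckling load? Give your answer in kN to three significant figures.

P_cr ≈ 882 kN

P_cr ∝ 1/K², so P_cr,new = P_cr,old × (K_old/K_new)² = 432 × (1/0.7)²
= 432 × 2.041 = 882 kN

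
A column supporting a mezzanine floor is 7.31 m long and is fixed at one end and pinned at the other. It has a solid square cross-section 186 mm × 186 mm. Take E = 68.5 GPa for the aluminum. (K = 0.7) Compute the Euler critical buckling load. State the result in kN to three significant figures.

I = a⁴/12 = 186⁴/12 = 9.974×10^7 mm⁴
I = 9.974×10^7 mm⁴ = 9.974×10^-5 m⁴
Effective length L_e = K·L = 0.7 × 7.31 = 5.117 m
P_cr = π²EI / L_e² = π² × 68.5×10⁹ × 9.974×10^-5 / 5.117² = 2.575×10^6 N

P_cr ≈ 2580 kN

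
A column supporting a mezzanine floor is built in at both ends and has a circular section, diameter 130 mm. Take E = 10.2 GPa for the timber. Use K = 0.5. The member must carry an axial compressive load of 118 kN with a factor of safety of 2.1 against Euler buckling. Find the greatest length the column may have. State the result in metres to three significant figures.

I = πd⁴/64 = π×130⁴/64 = 1.402×10^7 mm⁴
I = 1.402×10^-5 m⁴
Required critical load P_cr = n·P = 2.1 × 118 = 247.8 kN = 2.478×10^5 N
From P_cr = π²EI/(K·L)²:  L = (1/K)·√(π²EI/P_cr) = (1/0.5)·√(π²×1.02×10^10×1.402×10^-5/2.478×10^5)
L = 4.77 m

L_max ≈ 4.77 m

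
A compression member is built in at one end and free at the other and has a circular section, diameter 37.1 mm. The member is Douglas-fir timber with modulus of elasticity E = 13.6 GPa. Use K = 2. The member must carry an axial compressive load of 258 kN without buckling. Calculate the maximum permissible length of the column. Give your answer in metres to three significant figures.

I = πd⁴/64 = π×37.1⁴/64 = 9.300×10^4 mm⁴
I = 9.300×10^-8 m⁴
At the buckling limit P_cr = P = 2.580×10^5 N
From P_cr = π²EI/(K·L)²:  L = (1/K)·√(π²EI/P_cr) = (1/2)·√(π²×1.36×10^10×9.300×10^-8/2.580×10^5)
L = 0.110 m

L_max ≈ 0.110 m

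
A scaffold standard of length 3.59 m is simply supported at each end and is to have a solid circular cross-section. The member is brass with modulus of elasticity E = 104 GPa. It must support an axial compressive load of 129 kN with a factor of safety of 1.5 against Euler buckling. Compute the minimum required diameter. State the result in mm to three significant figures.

Required P_cr = n·P = 1.5 × 129 = 193.5 kN
L_e = K·L = 1 × 3.59 = 3.590 m
Required I = P_cr·L_e²/(π²E) = 1.935×10^5 × 3.590² / (π² × 1.04×10^11) = 2.430×10^-6 m⁴
I_req = 2.430×10^6 mm⁴
Solid circle: I = πd⁴/64  ⇒  d = (64I/π)^(1/4) = (64×2.430×10^6/π)^(1/4) = 83.9 mm

d ≈ 83.9 mm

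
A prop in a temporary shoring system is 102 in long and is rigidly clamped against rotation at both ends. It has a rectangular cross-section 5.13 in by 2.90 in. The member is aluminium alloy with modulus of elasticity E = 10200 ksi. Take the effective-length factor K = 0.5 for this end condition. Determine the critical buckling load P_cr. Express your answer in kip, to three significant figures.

P_cr ≈ 404 kip

Buckling occurs about the weak axis: I_min = h·b³/12 with b = 2.90 in (the shorter side).
I_min = 5.13×2.90³/12 = 10.43 in⁴
Effective length L_e = K·L = 0.5 × 102 = 51.00 in
P_cr = π²EI / L_e² = π² × 10200×10³ × 10.43 / 51.00² = 4.035×10^5 lb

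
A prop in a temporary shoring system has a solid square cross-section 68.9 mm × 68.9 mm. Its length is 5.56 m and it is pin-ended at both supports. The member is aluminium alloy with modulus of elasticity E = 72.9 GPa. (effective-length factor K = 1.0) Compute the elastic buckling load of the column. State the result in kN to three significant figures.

P_cr ≈ 43.7 kN

I = a⁴/12 = 68.9⁴/12 = 1.878×10^6 mm⁴
I = 1.878×10^6 mm⁴ = 1.878×10^-6 m⁴
Effective length L_e = K·L = 1 × 5.56 = 5.560 m
P_cr = π²EI / L_e² = π² × 72.9×10⁹ × 1.878×10^-6 / 5.560² = 4.371×10^4 N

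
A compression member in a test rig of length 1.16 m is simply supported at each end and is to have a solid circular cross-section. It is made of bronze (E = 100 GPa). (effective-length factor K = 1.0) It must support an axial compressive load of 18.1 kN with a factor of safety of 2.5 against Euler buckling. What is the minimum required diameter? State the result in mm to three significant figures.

d ≈ 33.5 mm

Required P_cr = n·P = 2.5 × 18.1 = 45.25 kN
L_e = K·L = 1 × 1.16 = 1.160 m
Required I = P_cr·L_e²/(π²E) = 4.525×10^4 × 1.160² / (π² × 1.00×10^11) = 6.169×10^-8 m⁴
I_req = 6.169×10^4 mm⁴
Solid circle: I = πd⁴/64  ⇒  d = (64I/π)^(1/4) = (64×6.169×10^4/π)^(1/4) = 33.5 mm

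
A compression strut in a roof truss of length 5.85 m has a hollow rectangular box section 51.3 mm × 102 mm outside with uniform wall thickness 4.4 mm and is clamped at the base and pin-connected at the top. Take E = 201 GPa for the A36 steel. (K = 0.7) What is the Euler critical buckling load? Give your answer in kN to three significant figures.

P_cr ≈ 65.2 kN

Inner dimensions: h_i = 102 − 2×4.4 = 93.20 mm, b_i = 51.3 − 2×4.4 = 42.50 mm
Weak-axis I_min = (h_o·b_o³ − h_i·b_i³)/12 with b_o = 51.3, b_i = 42.50 mm (shorter outer/inner sides).
I_min = (102×51.3³ − 93.20×42.50³)/12 = 5.513×10^5 mm⁴
I = 5.513×10^5 mm⁴ = 5.513×10^-7 m⁴
Effective length L_e = K·L = 0.7 × 5.85 = 4.095 m
P_cr = π²EI / L_e² = π² × 201×10⁹ × 5.513×10^-7 / 4.095² = 6.522×10^4 N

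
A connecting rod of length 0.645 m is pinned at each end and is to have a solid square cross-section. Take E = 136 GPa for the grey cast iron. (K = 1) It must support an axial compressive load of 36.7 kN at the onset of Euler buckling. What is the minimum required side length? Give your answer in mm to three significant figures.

L_e = K·L = 1 × 0.645 = 0.6450 m
Required I = P_cr·L_e²/(π²E) = 3.670×10^4 × 0.6450² / (π² × 1.36×10^11) = 1.137×10^-8 m⁴
I_req = 1.137×10^4 mm⁴
Solid square: I = a⁴/12  ⇒  a = (12I)^(1/4) = (12×1.137×10^4)^(1/4) = 19.2 mm

a ≈ 19.2 mm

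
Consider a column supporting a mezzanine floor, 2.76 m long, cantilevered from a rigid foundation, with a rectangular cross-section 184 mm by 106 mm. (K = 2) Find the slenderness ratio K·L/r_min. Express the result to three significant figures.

λ ≈ 180

For a rectangle r_min = b/√12 = 106/√12 = 30.60 mm
L_e = K·L = 2 × 2.76 m = 5.520 m = 5520.0 mm
λ = L_e / r_min = 5520.0 / 30.60 = 180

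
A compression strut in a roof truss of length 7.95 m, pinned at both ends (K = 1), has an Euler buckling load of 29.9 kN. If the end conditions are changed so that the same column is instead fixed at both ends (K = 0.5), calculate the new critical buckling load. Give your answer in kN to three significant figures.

P_cr ∝ 1/K², so P_cr,new = P_cr,old × (K_old/K_new)² = 29.9 × (1/0.5)²
= 29.9 × 4.000 = 120 kN

P_cr ≈ 120 kN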